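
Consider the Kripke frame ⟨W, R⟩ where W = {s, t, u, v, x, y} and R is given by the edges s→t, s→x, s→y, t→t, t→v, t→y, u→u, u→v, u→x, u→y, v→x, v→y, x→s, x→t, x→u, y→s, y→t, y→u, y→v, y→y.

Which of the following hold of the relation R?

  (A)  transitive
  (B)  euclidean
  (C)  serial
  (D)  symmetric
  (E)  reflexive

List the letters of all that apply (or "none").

(A) not transitive: s R t and t R v but not s R v.
(B) not euclidean: s R t and s R x but not t R x.
(C) serial: every world has an R-successor.
(D) not symmetric: s R t but not t R s.
(E) not reflexive: not s R s.

C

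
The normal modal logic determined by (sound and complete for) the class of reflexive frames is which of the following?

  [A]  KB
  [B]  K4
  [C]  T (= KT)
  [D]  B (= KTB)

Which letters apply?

C

(A) KB is determined by the class of symmetric frames.
(B) K4 is determined by the class of transitive frames.
(C) T (= KT) is determined by exactly this class.
(D) B (= KTB) is determined by the class of reflexive and symmetric frames.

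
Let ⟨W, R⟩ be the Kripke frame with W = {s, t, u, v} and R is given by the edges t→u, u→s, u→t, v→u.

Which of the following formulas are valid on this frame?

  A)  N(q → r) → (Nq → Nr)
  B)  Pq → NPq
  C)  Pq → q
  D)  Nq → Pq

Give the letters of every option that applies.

A

R is not euclidean: u R s and u R t but not s R t.
R is not serial: s has no R-successor.
R is not a subset of the identity: t R u with t ≠ u.
(A) N(q → r) → (Nq → Nr) is axiom K, valid on every Kripke frame — valid.
(B) axiom 5: valid iff R is euclidean. R is not euclidean — not valid.
(C) Pq → q is the converse of T; it holds exactly when R ⊆ identity. Here R ⊄ identity — not valid.
(D) Nq → Pq is axiom D; it is valid on a frame exactly when R is serial. R is not serial, so not valid.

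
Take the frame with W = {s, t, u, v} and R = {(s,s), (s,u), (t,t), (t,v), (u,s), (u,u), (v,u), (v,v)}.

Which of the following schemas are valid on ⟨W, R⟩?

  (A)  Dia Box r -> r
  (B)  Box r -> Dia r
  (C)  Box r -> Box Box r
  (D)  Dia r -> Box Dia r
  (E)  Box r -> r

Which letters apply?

R is reflexive: each world relates to itself.
R is not symmetric: t R v but not v R t.
R is not transitive: t R v and v R u but not t R u.
R is not euclidean: t R v and t R t but not v R t.
R is serial: every world has an R-successor.
(A) the dual of axiom B: valid iff R is symmetric. R is not symmetric — not valid.
(B) Box r -> Dia r is axiom D; it is valid on a frame exactly when R is serial. R is serial, so valid.
(C) axiom 4: valid iff R is transitive. R is not transitive — not valid.
(D) axiom 5: valid iff R is euclidean. R is not euclidean — not valid.
(E) Box r -> r is axiom T, which corresponds to reflexivity. R is reflexive — valid.

B, E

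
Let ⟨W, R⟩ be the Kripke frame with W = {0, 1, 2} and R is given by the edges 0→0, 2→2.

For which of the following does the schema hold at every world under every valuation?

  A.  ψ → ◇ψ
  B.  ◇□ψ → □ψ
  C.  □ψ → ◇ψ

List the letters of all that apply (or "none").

R is not reflexive: not 1 R 1.
R is euclidean: any two R-successors of the same world are R-related.
R is not serial: 1 has no R-successor.
(A) ψ → ◇ψ (the dual of axiom T) characterises the reflexive frames. R is not reflexive — not valid.
(B) the dual of axiom 5: valid iff R is euclidean. R is euclidean — valid.
(C) □ψ → ◇ψ is axiom D; it is valid on a frame exactly when R is serial. R is not serial, so not valid.

B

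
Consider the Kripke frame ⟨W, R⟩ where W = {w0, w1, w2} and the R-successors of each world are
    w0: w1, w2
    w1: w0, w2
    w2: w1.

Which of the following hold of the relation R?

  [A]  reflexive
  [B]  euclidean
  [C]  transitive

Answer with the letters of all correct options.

none

(A) not reflexive: not w0 R w0.
(B) not euclidean: w1 R w2 and w1 R w0 but not w2 R w0.
(C) not transitive: w0 R w1 and w1 R w0 but not w0 R w0.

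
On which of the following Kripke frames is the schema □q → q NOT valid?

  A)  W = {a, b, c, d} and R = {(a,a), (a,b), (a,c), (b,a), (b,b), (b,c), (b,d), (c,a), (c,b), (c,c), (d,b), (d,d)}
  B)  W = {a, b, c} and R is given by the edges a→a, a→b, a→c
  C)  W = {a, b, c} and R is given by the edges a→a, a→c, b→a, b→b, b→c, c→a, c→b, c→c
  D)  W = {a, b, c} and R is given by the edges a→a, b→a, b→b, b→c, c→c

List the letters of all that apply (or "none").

The schema □q → q is axiom T; it is valid on a frame iff R is reflexive.
(A) R is reflexive (each world relates to itself), so the schema is valid here.
(B) R is not reflexive (not b R b), so the schema fails here.
(C) R is reflexive (each world relates to itself), so the schema is valid here.
(D) R is reflexive (each world relates to itself), so the schema is valid here.

B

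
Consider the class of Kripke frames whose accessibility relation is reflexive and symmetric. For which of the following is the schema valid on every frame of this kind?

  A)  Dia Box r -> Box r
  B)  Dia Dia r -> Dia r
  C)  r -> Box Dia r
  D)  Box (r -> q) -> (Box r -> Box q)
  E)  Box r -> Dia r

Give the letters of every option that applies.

Reflexive relations are serial.
(A) Dia Box r -> Box r is the dual of axiom 5, which corresponds to the euclidean property. Such an R need not be euclidean — not valid.
(B) Dia Dia r -> Dia r (the dual of axiom 4) characterises the transitive frames. Such an R need not be transitive — not valid.
(C) r -> Box Dia r is axiom B, which corresponds to symmetry. Every such R is symmetric — valid.
(D) Box (r -> q) -> (Box r -> Box q) is axiom K, valid on every Kripke frame — valid.
(E) axiom D: valid iff R is serial. Every such R is serial — valid.

C, D, E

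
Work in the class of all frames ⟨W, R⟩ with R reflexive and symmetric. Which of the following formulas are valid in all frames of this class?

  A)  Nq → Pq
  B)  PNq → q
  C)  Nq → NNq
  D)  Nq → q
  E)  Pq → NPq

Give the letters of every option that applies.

A, B, D

Reflexive relations are serial.
(A) Nq → Pq is axiom D; it is valid on a frame exactly when R is serial. Every such R is serial, so valid.
(B) PNq → q is the dual of axiom B; it is valid on a frame exactly when R is symmetric. Every such R is symmetric, so valid.
(C) Nq → NNq (axiom 4) characterises the transitive frames. Such an R need not be transitive — not valid.
(D) Nq → q is axiom T, which corresponds to reflexivity. Every such R is reflexive — valid.
(E) Pq → NPq is axiom 5; it is valid on a frame exactly when R is euclidean. Such an R need not be euclidean, so not valid.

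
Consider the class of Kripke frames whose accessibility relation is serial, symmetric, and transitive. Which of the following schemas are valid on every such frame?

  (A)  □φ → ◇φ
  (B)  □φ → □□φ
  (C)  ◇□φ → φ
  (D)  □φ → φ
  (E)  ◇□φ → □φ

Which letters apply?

A serial symmetric transitive relation is reflexive (take any v with uRv; symmetry gives vRu and transitivity gives uRu), hence an equivalence relation.
(A) □φ → ◇φ (axiom D) characterises the serial frames. Every such R is serial — valid.
(B) □φ → □□φ (axiom 4) characterises the transitive frames. Every such R is transitive — valid.
(C) ◇□φ → φ is the dual of axiom B; it is valid on a frame exactly when R is symmetric. Every such R is symmetric, so valid.
(D) □φ → φ is axiom T; it is valid on a frame exactly when R is reflexive. Every such R is reflexive, so valid.
(E) the dual of axiom 5: valid iff R is euclidean. Every such R is euclidean — valid.

A, B, C, D, E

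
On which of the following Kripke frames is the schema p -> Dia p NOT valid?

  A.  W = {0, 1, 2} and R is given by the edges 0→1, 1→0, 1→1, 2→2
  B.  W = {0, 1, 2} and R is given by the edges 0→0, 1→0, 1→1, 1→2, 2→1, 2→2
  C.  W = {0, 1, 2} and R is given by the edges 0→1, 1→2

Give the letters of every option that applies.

A, C

The schema p -> Dia p is the dual of axiom T; it is valid on a frame iff R is reflexive.
(A) R is not reflexive (not 0 R 0), so the schema fails here.
(B) R is reflexive (each world relates to itself), so the schema is valid here.
(C) R is not reflexive (not 0 R 0), so the schema fails here.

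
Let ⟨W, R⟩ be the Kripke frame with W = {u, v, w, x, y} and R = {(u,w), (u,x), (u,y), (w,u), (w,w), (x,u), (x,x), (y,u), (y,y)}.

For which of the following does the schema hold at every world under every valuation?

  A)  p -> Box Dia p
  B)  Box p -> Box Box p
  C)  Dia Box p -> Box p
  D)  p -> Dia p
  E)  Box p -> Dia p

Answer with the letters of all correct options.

A

R is not reflexive: not u R u.
R is symmetric: every R-edge is matched by its reverse.
R is not transitive: u R w and w R u but not u R u.
R is not euclidean: u R w and u R x but not w R x.
R is not serial: v has no R-successor.
(A) p -> Box Dia p is axiom B, which corresponds to symmetry. R is symmetric — valid.
(B) axiom 4: valid iff R is transitive. R is not transitive — not valid.
(C) Dia Box p -> Box p is the dual of axiom 5, which corresponds to the euclidean property. R is not euclidean — not valid.
(D) p -> Dia p is the dual of axiom T; it is valid on a frame exactly when R is reflexive. R is not reflexive, so not valid.
(E) axiom D: valid iff R is serial. R is not serial — not valid.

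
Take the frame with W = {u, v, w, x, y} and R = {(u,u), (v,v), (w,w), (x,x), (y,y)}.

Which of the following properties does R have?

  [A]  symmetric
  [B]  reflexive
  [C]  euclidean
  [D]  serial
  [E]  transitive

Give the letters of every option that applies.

A, B, C, D, E

(A) symmetric: every R-edge is matched by its reverse.
(B) reflexive: each world relates to itself.
(C) euclidean: any two R-successors of the same world are R-related.
(D) serial: every world has an R-successor.
(E) transitive: R is closed under composition.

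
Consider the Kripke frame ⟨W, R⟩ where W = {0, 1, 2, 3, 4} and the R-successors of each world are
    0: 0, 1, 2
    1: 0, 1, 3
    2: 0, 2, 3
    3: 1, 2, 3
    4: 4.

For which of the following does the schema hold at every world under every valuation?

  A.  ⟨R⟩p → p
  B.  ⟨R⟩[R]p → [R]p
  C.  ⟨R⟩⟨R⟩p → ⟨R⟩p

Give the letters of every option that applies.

none

R is not transitive: 0 R 1 and 1 R 3 but not 0 R 3.
R is not euclidean: 0 R 1 and 0 R 2 but not 1 R 2.
R is not a subset of the identity: 0 R 1 with 0 ≠ 1.
(A) ⟨R⟩p → p is valid only on frames where every R-edge is a self-loop. Here R ⊄ identity — not valid.
(B) ⟨R⟩[R]p → [R]p is the dual of axiom 5; it is valid on a frame exactly when R is euclidean. R is not euclidean, so not valid.
(C) ⟨R⟩⟨R⟩p → ⟨R⟩p is the dual of axiom 4, which corresponds to transitivity. R is not transitive — not valid.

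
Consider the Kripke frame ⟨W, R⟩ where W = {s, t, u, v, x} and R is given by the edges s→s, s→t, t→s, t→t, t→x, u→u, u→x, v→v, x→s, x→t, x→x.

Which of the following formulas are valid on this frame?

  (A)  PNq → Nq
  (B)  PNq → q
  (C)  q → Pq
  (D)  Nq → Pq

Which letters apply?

C, D

R is reflexive: each world relates to itself.
R is not symmetric: u R x but not x R u.
R is not euclidean: t R s and t R x but not s R x.
R is serial: every world has an R-successor.
(A) the dual of axiom 5: valid iff R is euclidean. R is not euclidean — not valid.
(B) PNq → q (the dual of axiom B) characterises the symmetric frames. R is not symmetric — not valid.
(C) q → Pq is the dual of axiom T, which corresponds to reflexivity. R is reflexive — valid.
(D) Nq → Pq is axiom D; it is valid on a frame exactly when R is serial. R is serial, so valid.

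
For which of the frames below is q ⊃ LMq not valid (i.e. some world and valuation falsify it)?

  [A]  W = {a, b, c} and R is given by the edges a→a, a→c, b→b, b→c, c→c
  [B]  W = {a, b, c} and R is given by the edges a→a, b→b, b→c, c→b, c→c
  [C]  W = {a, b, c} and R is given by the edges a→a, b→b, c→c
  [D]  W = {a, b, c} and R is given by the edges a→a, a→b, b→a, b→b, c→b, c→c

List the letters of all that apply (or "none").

The schema q ⊃ LMq is axiom B; it is valid on a frame iff R is symmetric.
(A) R is not symmetric (a R c but not c R a), so the schema fails here.
(B) R is symmetric (every R-edge is matched by its reverse), so the schema is valid here.
(C) R is symmetric (every R-edge is matched by its reverse), so the schema is valid here.
(D) R is not symmetric (c R b but not b R c), so the schema fails here.

A, D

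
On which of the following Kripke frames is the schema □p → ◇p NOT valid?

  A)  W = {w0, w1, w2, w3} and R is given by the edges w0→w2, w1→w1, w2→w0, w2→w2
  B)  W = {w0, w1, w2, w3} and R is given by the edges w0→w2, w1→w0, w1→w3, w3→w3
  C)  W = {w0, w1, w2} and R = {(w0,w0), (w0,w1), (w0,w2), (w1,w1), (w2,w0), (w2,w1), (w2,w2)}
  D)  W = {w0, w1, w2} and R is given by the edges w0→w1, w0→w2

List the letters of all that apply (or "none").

A, B, D

The schema □p → ◇p is axiom D; it is valid on a frame iff R is serial.
(A) R is not serial (w3 has no R-successor), so the schema fails here.
(B) R is not serial (w2 has no R-successor), so the schema fails here.
(C) R is serial (every world has an R-successor), so the schema is valid here.
(D) R is not serial (w1 has no R-successor), so the schema fails here.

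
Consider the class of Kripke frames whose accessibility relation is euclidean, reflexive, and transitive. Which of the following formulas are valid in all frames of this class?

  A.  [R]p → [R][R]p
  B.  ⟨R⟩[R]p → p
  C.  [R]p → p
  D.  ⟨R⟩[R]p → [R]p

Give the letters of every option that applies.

A, B, C, D

A relation that is euclidean, reflexive, and transitive is also serial and symmetric.
(A) [R]p → [R][R]p is axiom 4, which corresponds to transitivity. Every such R is transitive — valid.
(B) ⟨R⟩[R]p → p is the dual of axiom B; it is valid on a frame exactly when R is symmetric. Every such R is symmetric, so valid.
(C) [R]p → p (axiom T) characterises the reflexive frames. Every such R is reflexive — valid.
(D) ⟨R⟩[R]p → [R]p (the dual of axiom 5) characterises the euclidean frames. Every such R is euclidean — valid.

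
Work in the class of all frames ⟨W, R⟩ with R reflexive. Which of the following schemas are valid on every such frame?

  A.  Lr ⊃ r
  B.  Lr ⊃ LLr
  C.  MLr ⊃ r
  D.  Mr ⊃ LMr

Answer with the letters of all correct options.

A reflexive relation is serial.
(A) Lr ⊃ r is axiom T, which corresponds to reflexivity. Every such R is reflexive — valid.
(B) Lr ⊃ LLr is axiom 4, which corresponds to transitivity. Such an R need not be transitive — not valid.
(C) MLr ⊃ r is the dual of axiom B, which corresponds to symmetry. Such an R need not be symmetric — not valid.
(D) Mr ⊃ LMr is axiom 5, which corresponds to the euclidean property. Such an R need not be euclidean — not valid.

A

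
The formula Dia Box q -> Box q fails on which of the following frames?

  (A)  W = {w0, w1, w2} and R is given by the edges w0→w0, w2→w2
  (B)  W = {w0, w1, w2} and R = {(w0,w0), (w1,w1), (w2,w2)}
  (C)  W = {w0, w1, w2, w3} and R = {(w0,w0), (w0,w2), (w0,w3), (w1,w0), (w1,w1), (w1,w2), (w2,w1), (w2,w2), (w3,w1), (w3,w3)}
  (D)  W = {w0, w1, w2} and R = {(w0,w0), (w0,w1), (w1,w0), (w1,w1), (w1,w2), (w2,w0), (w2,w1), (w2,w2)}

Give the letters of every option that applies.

The schema Dia Box q -> Box q is the dual of axiom 5; it is valid on a frame iff R is euclidean.
(A) R is euclidean (any two R-successors of the same world are R-related), so the schema is valid here.
(B) R is euclidean (any two R-successors of the same world are R-related), so the schema is valid here.
(C) R is not euclidean (w0 R w2 and w0 R w0 but not w2 R w0), so the schema fails here.
(D) R is not euclidean (w1 R w0 and w1 R w2 but not w0 R w2), so the schema fails here.

C, D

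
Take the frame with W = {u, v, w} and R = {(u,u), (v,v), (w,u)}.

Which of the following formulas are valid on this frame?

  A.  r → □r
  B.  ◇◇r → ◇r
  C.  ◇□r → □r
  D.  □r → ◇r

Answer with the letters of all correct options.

R is transitive: R is closed under composition.
R is euclidean: any two R-successors of the same world are R-related.
R is serial: every world has an R-successor.
R is not a subset of the identity: w R u with w ≠ u.
(A) r → □r is valid only on frames where every R-edge is a self-loop. Here R ⊄ identity — not valid.
(B) the dual of axiom 4: valid iff R is transitive. R is transitive — valid.
(C) the dual of axiom 5: valid iff R is euclidean. R is euclidean — valid.
(D) □r → ◇r is axiom D; it is valid on a frame exactly when R is serial. R is serial, so valid.

B, C, D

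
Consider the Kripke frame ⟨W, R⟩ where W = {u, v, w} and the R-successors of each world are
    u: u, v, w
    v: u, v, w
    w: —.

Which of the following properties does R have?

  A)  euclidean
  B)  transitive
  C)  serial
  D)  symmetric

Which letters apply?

(A) not euclidean: u R w and u R u but not w R u.
(B) transitive: R is closed under composition.
(C) not serial: w has no R-successor.
(D) not symmetric: u R w but not w R u.

B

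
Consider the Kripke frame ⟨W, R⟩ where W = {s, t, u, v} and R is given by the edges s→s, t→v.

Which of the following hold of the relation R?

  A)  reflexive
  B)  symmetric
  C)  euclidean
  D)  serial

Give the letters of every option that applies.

(A) not reflexive: not t R t.
(B) not symmetric: t R v but not v R t.
(C) not euclidean: t R v and t R v but not v R v.
(D) not serial: u has no R-successor.

none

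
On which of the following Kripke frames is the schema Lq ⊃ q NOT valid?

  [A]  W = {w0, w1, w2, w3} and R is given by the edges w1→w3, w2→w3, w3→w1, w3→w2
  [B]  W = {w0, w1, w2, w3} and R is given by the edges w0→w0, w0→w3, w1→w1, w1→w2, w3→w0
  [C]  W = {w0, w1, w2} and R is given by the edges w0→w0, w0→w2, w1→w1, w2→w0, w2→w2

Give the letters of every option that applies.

A, B

The schema Lq ⊃ q is axiom T; it is valid on a frame iff R is reflexive.
(A) R is not reflexive (not w0 R w0), so the schema fails here.
(B) R is not reflexive (not w2 R w2), so the schema fails here.
(C) R is reflexive (each world relates to itself), so the schema is valid here.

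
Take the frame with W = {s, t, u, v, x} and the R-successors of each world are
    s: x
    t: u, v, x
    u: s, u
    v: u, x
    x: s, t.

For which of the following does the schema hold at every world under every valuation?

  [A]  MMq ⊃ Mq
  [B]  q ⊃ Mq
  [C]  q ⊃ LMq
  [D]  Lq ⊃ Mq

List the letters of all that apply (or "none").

D

R is not reflexive: not s R s.
R is not symmetric: t R u but not u R t.
R is not transitive: s R x and x R s but not s R s.
R is serial: every world has an R-successor.
(A) MMq ⊃ Mq is the dual of axiom 4, which corresponds to transitivity. R is not transitive — not valid.
(B) q ⊃ Mq is the dual of axiom T, which corresponds to reflexivity. R is not reflexive — not valid.
(C) q ⊃ LMq is axiom B, which corresponds to symmetry. R is not symmetric — not valid.
(D) axiom D: valid iff R is serial. R is serial — valid.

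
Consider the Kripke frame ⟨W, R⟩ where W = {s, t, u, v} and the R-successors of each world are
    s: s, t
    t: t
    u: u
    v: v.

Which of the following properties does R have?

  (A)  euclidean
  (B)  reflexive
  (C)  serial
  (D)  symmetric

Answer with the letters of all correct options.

(A) not euclidean: s R t and s R s but not t R s.
(B) reflexive: each world relates to itself.
(C) serial: every world has an R-successor.
(D) not symmetric: s R t but not t R s.

B, C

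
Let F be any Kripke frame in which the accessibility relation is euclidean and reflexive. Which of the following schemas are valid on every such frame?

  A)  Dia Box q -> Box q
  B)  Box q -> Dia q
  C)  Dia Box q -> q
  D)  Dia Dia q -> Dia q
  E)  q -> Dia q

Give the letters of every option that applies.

A reflexive euclidean relation is also symmetric (from wRw and wRv the euclidean condition gives vRw) and hence transitive; it is an equivalence relation.
(A) Dia Box q -> Box q (the dual of axiom 5) characterises the euclidean frames. Every such R is euclidean — valid.
(B) Box q -> Dia q is axiom D, which corresponds to seriality. Every such R is serial — valid.
(C) Dia Box q -> q (the dual of axiom B) characterises the symmetric frames. Every such R is symmetric — valid.
(D) Dia Dia q -> Dia q is the dual of axiom 4; it is valid on a frame exactly when R is transitive. Every such R is transitive, so valid.
(E) q -> Dia q is the dual of axiom T; it is valid on a frame exactly when R is reflexive. Every such R is reflexive, so valid.

A, B, C, D, E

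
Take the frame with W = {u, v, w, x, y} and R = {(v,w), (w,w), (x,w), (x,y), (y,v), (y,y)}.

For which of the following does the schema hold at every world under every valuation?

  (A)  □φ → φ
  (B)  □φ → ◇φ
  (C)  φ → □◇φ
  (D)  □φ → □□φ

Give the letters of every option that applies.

none

R is not reflexive: not u R u.
R is not symmetric: v R w but not w R v.
R is not transitive: x R y and y R v but not x R v.
R is not serial: u has no R-successor.
(A) □φ → φ (axiom T) characterises the reflexive frames. R is not reflexive — not valid.
(B) □φ → ◇φ is axiom D, which corresponds to seriality. R is not serial — not valid.
(C) φ → □◇φ (axiom B) characterises the symmetric frames. R is not symmetric — not valid.
(D) □φ → □□φ (axiom 4) characterises the transitive frames. R is not transitive — not valid.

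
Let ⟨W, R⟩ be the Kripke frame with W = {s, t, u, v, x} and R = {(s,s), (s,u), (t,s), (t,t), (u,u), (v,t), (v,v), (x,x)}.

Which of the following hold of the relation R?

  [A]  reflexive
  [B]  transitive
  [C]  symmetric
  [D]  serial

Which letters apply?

A, D

(A) reflexive: each world relates to itself.
(B) not transitive: t R s and s R u but not t R u.
(C) not symmetric: s R u but not u R s.
(D) serial: every world has an R-successor.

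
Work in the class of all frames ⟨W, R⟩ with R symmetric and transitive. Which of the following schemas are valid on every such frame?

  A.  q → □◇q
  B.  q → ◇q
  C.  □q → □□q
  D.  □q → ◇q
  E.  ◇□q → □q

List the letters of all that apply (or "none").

A, C, E

A symmetric transitive relation is euclidean (uRv and uRw give vRu by symmetry, then vRw by transitivity).
(A) q → □◇q is axiom B; it is valid on a frame exactly when R is symmetric. Every such R is symmetric, so valid.
(B) the dual of axiom T: valid iff R is reflexive. Such an R need not be reflexive — not valid.
(C) □q → □□q (axiom 4) characterises the transitive frames. Every such R is transitive — valid.
(D) □q → ◇q is axiom D, which corresponds to seriality. Such an R need not be serial — not valid.
(E) ◇□q → □q is the dual of axiom 5, which corresponds to the euclidean property. Every such R is euclidean — valid.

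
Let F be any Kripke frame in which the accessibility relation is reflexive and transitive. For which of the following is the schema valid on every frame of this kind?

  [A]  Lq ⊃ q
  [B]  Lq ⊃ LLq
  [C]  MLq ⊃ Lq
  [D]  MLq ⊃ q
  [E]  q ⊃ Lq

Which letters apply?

Reflexive relations are serial.
(A) Lq ⊃ q (axiom T) characterises the reflexive frames. Every such R is reflexive — valid.
(B) Lq ⊃ LLq is axiom 4; it is valid on a frame exactly when R is transitive. Every such R is transitive, so valid.
(C) MLq ⊃ Lq (the dual of axiom 5) characterises the euclidean frames. Such an R need not be euclidean — not valid.
(D) MLq ⊃ q (the dual of axiom B) characterises the symmetric frames. Such an R need not be symmetric — not valid.
(E) q ⊃ Lq is valid only on frames where every R-edge is a self-loop. Such an R need not be a subset of the identity — not valid.

A, B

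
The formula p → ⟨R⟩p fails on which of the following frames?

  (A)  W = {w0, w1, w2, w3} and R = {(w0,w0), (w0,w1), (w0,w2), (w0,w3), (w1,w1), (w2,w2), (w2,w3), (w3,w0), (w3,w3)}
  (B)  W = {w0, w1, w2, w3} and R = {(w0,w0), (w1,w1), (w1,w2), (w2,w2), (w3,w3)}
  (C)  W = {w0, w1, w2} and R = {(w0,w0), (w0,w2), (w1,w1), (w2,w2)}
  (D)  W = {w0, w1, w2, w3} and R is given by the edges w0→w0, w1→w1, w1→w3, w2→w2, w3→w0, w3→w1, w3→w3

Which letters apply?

The schema p → ⟨R⟩p is the dual of axiom T; it is valid on a frame iff R is reflexive.
(A) R is reflexive (each world relates to itself), so the schema is valid here.
(B) R is reflexive (each world relates to itself), so the schema is valid here.
(C) R is reflexive (each world relates to itself), so the schema is valid here.
(D) R is reflexive (each world relates to itself), so the schema is valid here.

none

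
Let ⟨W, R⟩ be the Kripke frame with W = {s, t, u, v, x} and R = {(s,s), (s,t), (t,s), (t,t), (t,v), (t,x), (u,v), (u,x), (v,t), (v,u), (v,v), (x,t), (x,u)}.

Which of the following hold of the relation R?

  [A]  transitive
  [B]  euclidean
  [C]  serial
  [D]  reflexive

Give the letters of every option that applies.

(A) not transitive: s R t and t R v but not s R v.
(B) not euclidean: t R s and t R v but not s R v.
(C) serial: every world has an R-successor.
(D) not reflexive: not u R u.

C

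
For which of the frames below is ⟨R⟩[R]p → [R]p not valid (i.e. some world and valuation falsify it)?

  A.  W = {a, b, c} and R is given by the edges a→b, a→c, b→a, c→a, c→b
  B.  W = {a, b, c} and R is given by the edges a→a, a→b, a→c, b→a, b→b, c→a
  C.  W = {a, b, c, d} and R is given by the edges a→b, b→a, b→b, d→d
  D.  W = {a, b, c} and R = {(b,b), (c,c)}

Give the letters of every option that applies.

A, B, C

The schema ⟨R⟩[R]p → [R]p is the dual of axiom 5; it is valid on a frame iff R is euclidean.
(A) R is not euclidean (a R b and a R c but not b R c), so the schema fails here.
(B) R is not euclidean (a R b and a R c but not b R c), so the schema fails here.
(C) R is not euclidean (b R a and b R a but not a R a), so the schema fails here.
(D) R is euclidean (any two R-successors of the same world are R-related), so the schema is valid here.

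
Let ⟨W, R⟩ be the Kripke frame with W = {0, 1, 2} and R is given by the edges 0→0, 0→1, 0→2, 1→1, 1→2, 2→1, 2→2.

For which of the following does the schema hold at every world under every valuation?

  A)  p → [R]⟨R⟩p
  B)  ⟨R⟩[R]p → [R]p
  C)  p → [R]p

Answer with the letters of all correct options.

none

R is not symmetric: 0 R 1 but not 1 R 0.
R is not euclidean: 0 R 1 and 0 R 0 but not 1 R 0.
R is not a subset of the identity: 0 R 1 with 0 ≠ 1.
(A) axiom B: valid iff R is symmetric. R is not symmetric — not valid.
(B) ⟨R⟩[R]p → [R]p is the dual of axiom 5; it is valid on a frame exactly when R is euclidean. R is not euclidean, so not valid.
(C) p → [R]p is equivalent to ◇p→p; it holds exactly when R ⊆ identity. Here R ⊄ identity — not valid.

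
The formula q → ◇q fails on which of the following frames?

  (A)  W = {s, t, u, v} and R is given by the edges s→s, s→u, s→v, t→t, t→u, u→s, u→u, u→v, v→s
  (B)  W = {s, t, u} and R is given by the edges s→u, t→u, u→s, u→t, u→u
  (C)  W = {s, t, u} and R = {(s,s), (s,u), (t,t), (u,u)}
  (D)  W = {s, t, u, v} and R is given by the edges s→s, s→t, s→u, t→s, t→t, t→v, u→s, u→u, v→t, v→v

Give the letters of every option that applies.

The schema q → ◇q is the dual of axiom T; it is valid on a frame iff R is reflexive.
(A) R is not reflexive (not v R v), so the schema fails here.
(B) R is not reflexive (not s R s), so the schema fails here.
(C) R is reflexive (each world relates to itself), so the schema is valid here.
(D) R is reflexive (each world relates to itself), so the schema is valid here.

A, B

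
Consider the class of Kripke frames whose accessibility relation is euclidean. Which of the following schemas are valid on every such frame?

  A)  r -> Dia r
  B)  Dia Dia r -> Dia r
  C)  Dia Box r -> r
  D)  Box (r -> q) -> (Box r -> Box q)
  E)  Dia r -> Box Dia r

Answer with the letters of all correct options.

(A) r -> Dia r is the dual of axiom T; it is valid on a frame exactly when R is reflexive. Such an R need not be reflexive, so not valid.
(B) Dia Dia r -> Dia r is the dual of axiom 4, which corresponds to transitivity. Such an R need not be transitive — not valid.
(C) Dia Box r -> r is the dual of axiom B; it is valid on a frame exactly when R is symmetric. Such an R need not be symmetric, so not valid.
(D) Box (r -> q) -> (Box r -> Box q) is the K axiom; it holds on all frames — valid.
(E) Dia r -> Box Dia r (axiom 5) characterises the euclidean frames. Every such R is euclidean — valid.

D, E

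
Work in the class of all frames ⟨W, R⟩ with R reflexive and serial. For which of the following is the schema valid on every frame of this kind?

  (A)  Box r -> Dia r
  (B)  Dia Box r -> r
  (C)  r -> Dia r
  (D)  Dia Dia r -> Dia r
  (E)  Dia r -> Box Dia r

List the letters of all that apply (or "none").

(A) axiom D: valid iff R is serial. Every such R is serial — valid.
(B) the dual of axiom B: valid iff R is symmetric. Such an R need not be symmetric — not valid.
(C) the dual of axiom T: valid iff R is reflexive. Every such R is reflexive — valid.
(D) the dual of axiom 4: valid iff R is transitive. Such an R need not be transitive — not valid.
(E) Dia r -> Box Dia r is axiom 5, which corresponds to the euclidean property. Such an R need not be euclidean — not valid.

A, C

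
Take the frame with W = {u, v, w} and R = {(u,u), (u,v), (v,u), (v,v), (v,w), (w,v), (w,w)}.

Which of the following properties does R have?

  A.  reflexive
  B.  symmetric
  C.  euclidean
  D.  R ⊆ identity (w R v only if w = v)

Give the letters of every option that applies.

A, B

(A) reflexive: each world relates to itself.
(B) symmetric: every R-edge is matched by its reverse.
(C) not euclidean: v R u and v R w but not u R w.
(D) not ⊆ identity: u R v with u ≠ v.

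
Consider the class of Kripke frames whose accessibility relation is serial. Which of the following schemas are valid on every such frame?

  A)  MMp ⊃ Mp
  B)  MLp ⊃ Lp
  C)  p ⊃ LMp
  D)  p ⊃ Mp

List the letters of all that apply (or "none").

(A) the dual of axiom 4: valid iff R is transitive. Such an R need not be transitive — not valid.
(B) the dual of axiom 5: valid iff R is euclidean. Such an R need not be euclidean — not valid.
(C) p ⊃ LMp is axiom B; it is valid on a frame exactly when R is symmetric. Such an R need not be symmetric, so not valid.
(D) p ⊃ Mp is the dual of axiom T; it is valid on a frame exactly when R is reflexive. Such an R need not be reflexive, so not valid.

none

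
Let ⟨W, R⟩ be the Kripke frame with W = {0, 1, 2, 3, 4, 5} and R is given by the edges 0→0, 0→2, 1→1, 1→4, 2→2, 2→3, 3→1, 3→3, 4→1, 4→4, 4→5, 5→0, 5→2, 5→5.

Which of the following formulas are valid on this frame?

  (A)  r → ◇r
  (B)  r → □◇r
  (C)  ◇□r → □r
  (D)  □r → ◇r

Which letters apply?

A, D

R is reflexive: each world relates to itself.
R is not symmetric: 0 R 2 but not 2 R 0.
R is not euclidean: 0 R 2 and 0 R 0 but not 2 R 0.
R is serial: every world has an R-successor.
(A) the dual of axiom T: valid iff R is reflexive. R is reflexive — valid.
(B) r → □◇r is axiom B; it is valid on a frame exactly when R is symmetric. R is not symmetric, so not valid.
(C) the dual of axiom 5: valid iff R is euclidean. R is not euclidean — not valid.
(D) □r → ◇r is axiom D, which corresponds to seriality. R is serial — valid.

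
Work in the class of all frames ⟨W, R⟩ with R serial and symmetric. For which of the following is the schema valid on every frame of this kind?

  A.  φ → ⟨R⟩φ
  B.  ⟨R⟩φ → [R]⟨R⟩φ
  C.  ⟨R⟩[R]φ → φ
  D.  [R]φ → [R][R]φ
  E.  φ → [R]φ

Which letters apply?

C

(A) the dual of axiom T: valid iff R is reflexive. Such an R need not be reflexive — not valid.
(B) axiom 5: valid iff R is euclidean. Such an R need not be euclidean — not valid.
(C) the dual of axiom B: valid iff R is symmetric. Every such R is symmetric — valid.
(D) axiom 4: valid iff R is transitive. Such an R need not be transitive — not valid.
(E) φ → [R]φ (equivalent to ◇p→p) corresponds to R being a subset of the identity. Such an R need not be a subset of the identity, so not valid.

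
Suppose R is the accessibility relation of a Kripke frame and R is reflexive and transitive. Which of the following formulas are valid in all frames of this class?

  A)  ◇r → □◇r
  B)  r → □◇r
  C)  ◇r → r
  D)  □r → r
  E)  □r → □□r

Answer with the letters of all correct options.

D, E

Reflexive relations are serial.
(A) ◇r → □◇r (axiom 5) characterises the euclidean frames. Such an R need not be euclidean — not valid.
(B) r → □◇r is axiom B; it is valid on a frame exactly when R is symmetric. Such an R need not be symmetric, so not valid.
(C) ◇r → r (the converse of T) corresponds to R being a subset of the identity. Such an R need not be a subset of the identity, so not valid.
(D) □r → r is axiom T; it is valid on a frame exactly when R is reflexive. Every such R is reflexive, so valid.
(E) □r → □□r is axiom 4; it is valid on a frame exactly when R is transitive. Every such R is transitive, so valid.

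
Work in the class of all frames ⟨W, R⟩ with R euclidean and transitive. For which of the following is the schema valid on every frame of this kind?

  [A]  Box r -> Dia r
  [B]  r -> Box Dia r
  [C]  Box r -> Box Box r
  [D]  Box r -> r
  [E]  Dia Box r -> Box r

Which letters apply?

C, E

(A) Box r -> Dia r is axiom D; it is valid on a frame exactly when R is serial. Such an R need not be serial, so not valid.
(B) r -> Box Dia r is axiom B, which corresponds to symmetry. Such an R need not be symmetric — not valid.
(C) axiom 4: valid iff R is transitive. Every such R is transitive — valid.
(D) Box r -> r is axiom T; it is valid on a frame exactly when R is reflexive. Such an R need not be reflexive, so not valid.
(E) Dia Box r -> Box r (the dual of axiom 5) characterises the euclidean frames. Every such R is euclidean — valid.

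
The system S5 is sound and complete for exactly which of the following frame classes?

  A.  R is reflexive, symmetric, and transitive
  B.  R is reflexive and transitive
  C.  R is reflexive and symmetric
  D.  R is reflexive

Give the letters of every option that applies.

(A) S5 is sound and complete for exactly this class.
(B) this class determines S4, not S5.
(C) this class determines B (= KTB), not S5.
(D) this class determines T (= KT), not S5.

A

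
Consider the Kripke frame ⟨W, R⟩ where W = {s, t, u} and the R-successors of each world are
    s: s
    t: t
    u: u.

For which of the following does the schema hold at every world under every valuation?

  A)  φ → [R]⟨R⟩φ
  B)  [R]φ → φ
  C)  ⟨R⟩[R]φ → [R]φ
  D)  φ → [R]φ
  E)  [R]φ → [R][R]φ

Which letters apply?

R is reflexive: each world relates to itself.
R is symmetric: every R-edge is matched by its reverse.
R is transitive: R is closed under composition.
R is euclidean: any two R-successors of the same world are R-related.
R is a subset of the identity: every R-edge is a self-loop.
(A) φ → [R]⟨R⟩φ is axiom B; it is valid on a frame exactly when R is symmetric. R is symmetric, so valid.
(B) [R]φ → φ (axiom T) characterises the reflexive frames. R is reflexive — valid.
(C) ⟨R⟩[R]φ → [R]φ is the dual of axiom 5, which corresponds to the euclidean property. R is euclidean — valid.
(D) φ → [R]φ is valid only on frames where every R-edge is a self-loop. Here R ⊆ identity — valid.
(E) axiom 4: valid iff R is transitive. R is transitive — valid.

A, B, C, D, E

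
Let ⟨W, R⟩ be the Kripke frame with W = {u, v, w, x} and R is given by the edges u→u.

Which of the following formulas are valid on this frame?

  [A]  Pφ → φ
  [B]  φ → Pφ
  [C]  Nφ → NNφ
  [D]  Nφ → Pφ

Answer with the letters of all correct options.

A, C

R is not reflexive: not v R v.
R is transitive: R is closed under composition.
R is not serial: v has no R-successor.
R is a subset of the identity: every R-edge is a self-loop.
(A) Pφ → φ is the converse of T; it holds exactly when R ⊆ identity. Here R ⊆ identity — valid.
(B) φ → Pφ is the dual of axiom T, which corresponds to reflexivity. R is not reflexive — not valid.
(C) Nφ → NNφ is axiom 4, which corresponds to transitivity. R is transitive — valid.
(D) Nφ → Pφ is axiom D, which corresponds to seriality. R is not serial — not valid.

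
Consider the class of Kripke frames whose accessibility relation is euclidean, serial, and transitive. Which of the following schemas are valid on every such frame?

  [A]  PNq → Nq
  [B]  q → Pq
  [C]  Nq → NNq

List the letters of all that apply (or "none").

(A) PNq → Nq (the dual of axiom 5) characterises the euclidean frames. Every such R is euclidean — valid.
(B) the dual of axiom T: valid iff R is reflexive. Such an R need not be reflexive — not valid.
(C) axiom 4: valid iff R is transitive. Every such R is transitive — valid.

A, C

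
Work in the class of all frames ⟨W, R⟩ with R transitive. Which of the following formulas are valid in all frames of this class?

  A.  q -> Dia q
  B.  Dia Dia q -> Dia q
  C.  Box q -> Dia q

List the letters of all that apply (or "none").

(A) q -> Dia q is the dual of axiom T, which corresponds to reflexivity. Such an R need not be reflexive — not valid.
(B) Dia Dia q -> Dia q is the dual of axiom 4; it is valid on a frame exactly when R is transitive. Every such R is transitive, so valid.
(C) axiom D: valid iff R is serial. Such an R need not be serial — not valid.

B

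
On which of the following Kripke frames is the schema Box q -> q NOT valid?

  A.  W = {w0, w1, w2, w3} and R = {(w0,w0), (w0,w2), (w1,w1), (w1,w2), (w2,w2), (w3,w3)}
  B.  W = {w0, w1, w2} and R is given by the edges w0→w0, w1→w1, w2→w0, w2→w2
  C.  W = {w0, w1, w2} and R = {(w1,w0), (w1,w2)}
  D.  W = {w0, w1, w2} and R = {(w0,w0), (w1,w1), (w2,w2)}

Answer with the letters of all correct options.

C

The schema Box q -> q is axiom T; it is valid on a frame iff R is reflexive.
(A) R is reflexive (each world relates to itself), so the schema is valid here.
(B) R is reflexive (each world relates to itself), so the schema is valid here.
(C) R is not reflexive (not w0 R w0), so the schema fails here.
(D) R is reflexive (each world relates to itself), so the schema is valid here.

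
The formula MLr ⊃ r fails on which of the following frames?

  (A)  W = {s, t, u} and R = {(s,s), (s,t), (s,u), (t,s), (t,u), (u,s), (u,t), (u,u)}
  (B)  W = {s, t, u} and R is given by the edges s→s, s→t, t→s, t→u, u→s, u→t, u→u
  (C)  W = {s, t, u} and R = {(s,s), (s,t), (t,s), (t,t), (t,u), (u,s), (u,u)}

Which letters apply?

The schema MLr ⊃ r is the dual of axiom B; it is valid on a frame iff R is symmetric.
(A) R is symmetric (every R-edge is matched by its reverse), so the schema is valid here.
(B) R is not symmetric (u R s but not s R u), so the schema fails here.
(C) R is not symmetric (t R u but not u R t), so the schema fails here.

B, C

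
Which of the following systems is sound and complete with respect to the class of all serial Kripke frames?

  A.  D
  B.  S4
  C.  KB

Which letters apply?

A

(A) D is determined by exactly this class.
(B) S4 is determined by the class of reflexive and transitive frames.
(C) KB is determined by the class of symmetric frames.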